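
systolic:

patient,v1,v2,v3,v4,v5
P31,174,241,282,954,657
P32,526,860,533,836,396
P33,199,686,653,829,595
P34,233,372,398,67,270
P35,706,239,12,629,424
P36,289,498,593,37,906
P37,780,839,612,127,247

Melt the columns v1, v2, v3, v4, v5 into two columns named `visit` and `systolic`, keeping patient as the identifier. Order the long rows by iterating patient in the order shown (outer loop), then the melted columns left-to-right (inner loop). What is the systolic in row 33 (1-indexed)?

612

35 rows total (7 × 5). Row 33: index ⌊(33-1)/5⌋ = 6 into patient → P37; (33-1) mod 5 = 2 into the melted columns → v3.
So row 33 is (P37, v3, 612); systolic = 612.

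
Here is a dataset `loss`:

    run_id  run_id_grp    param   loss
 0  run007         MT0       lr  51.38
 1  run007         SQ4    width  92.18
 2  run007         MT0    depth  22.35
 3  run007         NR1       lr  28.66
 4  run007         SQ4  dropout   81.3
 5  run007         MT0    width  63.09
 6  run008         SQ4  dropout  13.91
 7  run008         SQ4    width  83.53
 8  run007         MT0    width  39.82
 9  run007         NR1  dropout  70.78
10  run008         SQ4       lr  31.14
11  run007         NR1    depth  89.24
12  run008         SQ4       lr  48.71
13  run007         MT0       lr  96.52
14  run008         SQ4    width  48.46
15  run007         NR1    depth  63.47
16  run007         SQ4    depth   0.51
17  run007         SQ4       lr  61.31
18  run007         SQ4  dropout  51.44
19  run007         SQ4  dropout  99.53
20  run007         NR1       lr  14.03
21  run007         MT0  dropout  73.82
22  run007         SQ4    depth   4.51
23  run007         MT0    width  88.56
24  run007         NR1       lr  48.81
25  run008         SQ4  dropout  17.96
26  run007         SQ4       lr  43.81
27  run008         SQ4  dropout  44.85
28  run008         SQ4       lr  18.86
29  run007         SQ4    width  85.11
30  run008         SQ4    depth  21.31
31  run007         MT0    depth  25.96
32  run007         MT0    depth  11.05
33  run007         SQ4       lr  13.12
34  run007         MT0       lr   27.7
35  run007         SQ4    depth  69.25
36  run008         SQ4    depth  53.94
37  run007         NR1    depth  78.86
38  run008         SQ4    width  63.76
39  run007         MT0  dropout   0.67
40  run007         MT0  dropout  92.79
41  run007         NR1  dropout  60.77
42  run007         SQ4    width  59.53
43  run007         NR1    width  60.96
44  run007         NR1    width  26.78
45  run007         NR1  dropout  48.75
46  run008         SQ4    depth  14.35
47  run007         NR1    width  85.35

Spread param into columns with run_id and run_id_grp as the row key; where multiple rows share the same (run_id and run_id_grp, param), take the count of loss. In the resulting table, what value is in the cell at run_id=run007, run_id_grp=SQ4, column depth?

3

Rows with run_id=run007, run_id_grp=SQ4 and param=depth: loss values are 0.51, 4.51, 69.25.
3 rows match — count = 3.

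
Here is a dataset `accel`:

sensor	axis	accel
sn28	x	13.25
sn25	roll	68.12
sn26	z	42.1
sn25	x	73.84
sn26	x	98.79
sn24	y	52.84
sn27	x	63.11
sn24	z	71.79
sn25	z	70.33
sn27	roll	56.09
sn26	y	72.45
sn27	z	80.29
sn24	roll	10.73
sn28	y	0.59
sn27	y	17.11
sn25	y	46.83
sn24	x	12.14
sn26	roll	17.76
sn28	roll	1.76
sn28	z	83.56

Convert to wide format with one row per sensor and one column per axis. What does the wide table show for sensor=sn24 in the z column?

71.79

Wide layout: rows indexed by sensor, columns are the 4 distinct axis values (x, roll, z, y).
Cell (sensor=sn24, axis=z) draws from the long row where sensor=sn24 and axis=z, which has accel=71.79.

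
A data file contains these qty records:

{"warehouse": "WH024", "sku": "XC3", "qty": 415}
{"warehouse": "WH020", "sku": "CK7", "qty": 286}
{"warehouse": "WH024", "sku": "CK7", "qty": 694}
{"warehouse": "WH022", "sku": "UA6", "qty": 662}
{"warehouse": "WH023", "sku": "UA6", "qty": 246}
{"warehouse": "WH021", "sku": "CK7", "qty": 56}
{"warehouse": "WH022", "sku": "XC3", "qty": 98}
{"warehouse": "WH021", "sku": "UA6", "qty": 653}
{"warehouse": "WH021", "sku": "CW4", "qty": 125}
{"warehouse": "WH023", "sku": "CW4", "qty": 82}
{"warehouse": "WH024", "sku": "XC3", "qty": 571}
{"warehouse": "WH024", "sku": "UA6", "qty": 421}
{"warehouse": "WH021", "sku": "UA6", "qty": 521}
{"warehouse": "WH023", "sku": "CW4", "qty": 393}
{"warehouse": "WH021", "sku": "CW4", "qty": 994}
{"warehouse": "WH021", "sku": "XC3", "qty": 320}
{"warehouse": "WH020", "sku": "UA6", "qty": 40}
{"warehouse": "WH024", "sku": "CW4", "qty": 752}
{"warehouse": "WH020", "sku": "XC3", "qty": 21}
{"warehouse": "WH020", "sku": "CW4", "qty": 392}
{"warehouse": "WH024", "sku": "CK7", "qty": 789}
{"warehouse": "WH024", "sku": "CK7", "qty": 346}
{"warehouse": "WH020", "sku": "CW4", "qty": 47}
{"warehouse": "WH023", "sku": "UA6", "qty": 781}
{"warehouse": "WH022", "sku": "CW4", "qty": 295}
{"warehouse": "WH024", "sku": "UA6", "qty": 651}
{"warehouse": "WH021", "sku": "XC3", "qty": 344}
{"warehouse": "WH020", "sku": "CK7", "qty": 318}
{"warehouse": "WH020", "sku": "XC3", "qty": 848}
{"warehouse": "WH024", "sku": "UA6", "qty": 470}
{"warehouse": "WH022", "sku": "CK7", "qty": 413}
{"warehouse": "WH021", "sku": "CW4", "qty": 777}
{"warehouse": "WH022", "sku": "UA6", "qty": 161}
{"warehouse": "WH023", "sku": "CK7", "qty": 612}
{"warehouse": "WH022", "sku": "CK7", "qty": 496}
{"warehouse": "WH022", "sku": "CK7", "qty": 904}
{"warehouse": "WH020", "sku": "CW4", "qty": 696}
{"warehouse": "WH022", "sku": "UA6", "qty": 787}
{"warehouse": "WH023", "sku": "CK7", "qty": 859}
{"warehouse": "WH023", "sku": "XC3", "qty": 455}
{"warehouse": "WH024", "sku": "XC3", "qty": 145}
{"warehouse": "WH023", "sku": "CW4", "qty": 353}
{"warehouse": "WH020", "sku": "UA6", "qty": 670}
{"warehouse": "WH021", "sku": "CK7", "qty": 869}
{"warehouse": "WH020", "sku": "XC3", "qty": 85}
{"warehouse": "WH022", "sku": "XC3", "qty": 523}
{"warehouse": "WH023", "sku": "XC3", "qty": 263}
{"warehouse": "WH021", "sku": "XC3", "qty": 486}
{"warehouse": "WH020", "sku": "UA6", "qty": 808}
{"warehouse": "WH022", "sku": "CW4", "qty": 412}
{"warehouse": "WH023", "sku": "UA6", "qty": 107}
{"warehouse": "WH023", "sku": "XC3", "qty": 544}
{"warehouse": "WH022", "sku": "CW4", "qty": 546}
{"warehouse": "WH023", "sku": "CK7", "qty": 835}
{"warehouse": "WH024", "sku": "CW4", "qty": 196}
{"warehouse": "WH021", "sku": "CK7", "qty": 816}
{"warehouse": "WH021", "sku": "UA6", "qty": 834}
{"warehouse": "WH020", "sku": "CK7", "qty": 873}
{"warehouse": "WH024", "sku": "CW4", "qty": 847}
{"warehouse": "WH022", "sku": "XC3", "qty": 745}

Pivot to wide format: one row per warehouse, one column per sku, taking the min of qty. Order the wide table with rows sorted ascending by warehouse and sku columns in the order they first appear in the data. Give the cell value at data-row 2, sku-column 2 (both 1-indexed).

With rows sorted ascending by warehouse, row 2 is warehouse=WH021. sku columns in first-appearance order: XC3, CK7, UA6, CW4; column 2 is CK7.
Long rows with warehouse=WH021, sku=CK7: min(56, 869, 816) = 56.

56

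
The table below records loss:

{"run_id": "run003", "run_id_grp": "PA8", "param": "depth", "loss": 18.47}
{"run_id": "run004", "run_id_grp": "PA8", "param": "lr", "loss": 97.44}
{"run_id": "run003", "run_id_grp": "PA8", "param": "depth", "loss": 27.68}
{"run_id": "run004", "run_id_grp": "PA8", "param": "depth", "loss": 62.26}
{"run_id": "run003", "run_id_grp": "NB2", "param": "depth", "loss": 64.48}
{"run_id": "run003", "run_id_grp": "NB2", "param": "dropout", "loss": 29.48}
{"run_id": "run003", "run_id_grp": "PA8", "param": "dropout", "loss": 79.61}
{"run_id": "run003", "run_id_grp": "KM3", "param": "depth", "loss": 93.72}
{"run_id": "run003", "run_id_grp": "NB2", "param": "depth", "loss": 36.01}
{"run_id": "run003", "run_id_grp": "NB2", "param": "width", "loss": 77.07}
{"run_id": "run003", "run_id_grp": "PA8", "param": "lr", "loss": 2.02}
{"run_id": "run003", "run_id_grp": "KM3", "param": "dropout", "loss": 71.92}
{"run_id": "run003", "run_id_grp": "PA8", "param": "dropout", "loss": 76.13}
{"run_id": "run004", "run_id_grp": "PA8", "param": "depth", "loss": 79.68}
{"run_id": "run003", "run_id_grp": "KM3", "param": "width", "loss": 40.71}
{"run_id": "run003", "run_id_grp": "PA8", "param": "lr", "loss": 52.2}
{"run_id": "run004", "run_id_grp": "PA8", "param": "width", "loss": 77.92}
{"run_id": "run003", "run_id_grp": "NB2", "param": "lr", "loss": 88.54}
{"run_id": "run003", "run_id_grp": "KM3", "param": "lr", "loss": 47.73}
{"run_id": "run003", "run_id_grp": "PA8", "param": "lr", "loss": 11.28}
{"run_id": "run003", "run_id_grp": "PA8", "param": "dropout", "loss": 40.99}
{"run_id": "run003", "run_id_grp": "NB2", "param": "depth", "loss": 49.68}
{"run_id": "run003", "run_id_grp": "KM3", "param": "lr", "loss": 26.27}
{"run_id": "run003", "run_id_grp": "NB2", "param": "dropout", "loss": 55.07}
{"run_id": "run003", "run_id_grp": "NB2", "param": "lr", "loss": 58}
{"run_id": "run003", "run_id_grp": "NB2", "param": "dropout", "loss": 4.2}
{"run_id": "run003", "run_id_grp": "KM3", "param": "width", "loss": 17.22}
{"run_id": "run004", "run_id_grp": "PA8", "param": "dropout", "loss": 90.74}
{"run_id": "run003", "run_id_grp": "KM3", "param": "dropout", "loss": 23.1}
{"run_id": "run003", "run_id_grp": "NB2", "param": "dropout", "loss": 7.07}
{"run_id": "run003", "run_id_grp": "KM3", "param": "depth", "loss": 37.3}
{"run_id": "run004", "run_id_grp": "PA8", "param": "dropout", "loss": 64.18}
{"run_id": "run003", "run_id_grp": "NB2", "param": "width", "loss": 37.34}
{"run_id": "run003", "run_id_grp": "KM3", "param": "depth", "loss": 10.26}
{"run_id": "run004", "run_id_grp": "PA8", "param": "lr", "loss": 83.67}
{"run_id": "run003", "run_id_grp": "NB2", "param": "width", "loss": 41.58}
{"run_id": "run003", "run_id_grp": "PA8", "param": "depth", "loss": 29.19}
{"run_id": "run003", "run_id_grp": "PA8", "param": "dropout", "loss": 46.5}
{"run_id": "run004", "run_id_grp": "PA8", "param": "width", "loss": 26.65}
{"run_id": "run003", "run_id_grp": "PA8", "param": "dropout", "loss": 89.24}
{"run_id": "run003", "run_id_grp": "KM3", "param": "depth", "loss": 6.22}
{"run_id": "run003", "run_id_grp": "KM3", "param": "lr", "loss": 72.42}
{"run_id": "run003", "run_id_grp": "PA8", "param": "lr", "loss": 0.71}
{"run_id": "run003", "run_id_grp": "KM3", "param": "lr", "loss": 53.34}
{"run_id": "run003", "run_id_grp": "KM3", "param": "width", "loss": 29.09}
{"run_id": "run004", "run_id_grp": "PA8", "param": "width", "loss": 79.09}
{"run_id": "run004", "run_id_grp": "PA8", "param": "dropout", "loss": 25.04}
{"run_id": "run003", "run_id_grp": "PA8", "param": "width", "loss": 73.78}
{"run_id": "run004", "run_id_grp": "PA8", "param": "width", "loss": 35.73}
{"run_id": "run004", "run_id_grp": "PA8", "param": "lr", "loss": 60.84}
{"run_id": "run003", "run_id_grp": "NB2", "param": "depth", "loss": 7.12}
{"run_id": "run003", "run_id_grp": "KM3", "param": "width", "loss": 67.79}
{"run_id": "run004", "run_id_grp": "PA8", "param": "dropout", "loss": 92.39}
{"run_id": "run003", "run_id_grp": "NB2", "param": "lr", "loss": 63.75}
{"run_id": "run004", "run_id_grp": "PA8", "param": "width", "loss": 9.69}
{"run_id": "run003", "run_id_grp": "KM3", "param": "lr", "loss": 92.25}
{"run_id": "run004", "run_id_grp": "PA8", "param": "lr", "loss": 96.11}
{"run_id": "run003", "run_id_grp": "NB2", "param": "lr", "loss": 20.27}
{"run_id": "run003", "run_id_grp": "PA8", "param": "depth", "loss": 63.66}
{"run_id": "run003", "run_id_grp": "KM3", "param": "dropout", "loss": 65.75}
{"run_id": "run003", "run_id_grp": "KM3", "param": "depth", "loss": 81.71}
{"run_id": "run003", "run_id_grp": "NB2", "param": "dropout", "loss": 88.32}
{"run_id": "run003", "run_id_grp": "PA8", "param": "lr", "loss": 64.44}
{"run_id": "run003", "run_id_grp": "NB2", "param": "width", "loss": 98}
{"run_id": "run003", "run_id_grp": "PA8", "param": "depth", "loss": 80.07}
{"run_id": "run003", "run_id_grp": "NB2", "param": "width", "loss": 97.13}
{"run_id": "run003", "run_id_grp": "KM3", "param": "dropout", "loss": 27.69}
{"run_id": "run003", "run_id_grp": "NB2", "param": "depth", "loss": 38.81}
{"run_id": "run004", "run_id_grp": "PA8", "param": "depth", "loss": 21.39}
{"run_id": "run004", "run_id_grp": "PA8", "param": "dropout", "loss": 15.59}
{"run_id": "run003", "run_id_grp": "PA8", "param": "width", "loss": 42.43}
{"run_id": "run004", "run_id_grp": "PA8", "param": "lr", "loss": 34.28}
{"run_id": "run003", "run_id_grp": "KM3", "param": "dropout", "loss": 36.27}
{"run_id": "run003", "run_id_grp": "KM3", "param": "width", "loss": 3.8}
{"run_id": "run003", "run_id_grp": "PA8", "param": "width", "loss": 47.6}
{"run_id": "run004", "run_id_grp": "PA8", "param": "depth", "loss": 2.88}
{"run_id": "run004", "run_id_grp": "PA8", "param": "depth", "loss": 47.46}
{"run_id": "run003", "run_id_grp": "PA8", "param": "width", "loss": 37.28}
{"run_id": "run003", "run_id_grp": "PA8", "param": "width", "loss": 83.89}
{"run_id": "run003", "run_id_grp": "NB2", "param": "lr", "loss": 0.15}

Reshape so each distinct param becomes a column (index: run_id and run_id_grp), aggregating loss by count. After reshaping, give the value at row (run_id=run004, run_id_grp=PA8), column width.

Rows with run_id=run004, run_id_grp=PA8 and param=width: loss values are 77.92, 26.65, 79.09, 35.73, 9.69.
5 rows match — count = 5.

5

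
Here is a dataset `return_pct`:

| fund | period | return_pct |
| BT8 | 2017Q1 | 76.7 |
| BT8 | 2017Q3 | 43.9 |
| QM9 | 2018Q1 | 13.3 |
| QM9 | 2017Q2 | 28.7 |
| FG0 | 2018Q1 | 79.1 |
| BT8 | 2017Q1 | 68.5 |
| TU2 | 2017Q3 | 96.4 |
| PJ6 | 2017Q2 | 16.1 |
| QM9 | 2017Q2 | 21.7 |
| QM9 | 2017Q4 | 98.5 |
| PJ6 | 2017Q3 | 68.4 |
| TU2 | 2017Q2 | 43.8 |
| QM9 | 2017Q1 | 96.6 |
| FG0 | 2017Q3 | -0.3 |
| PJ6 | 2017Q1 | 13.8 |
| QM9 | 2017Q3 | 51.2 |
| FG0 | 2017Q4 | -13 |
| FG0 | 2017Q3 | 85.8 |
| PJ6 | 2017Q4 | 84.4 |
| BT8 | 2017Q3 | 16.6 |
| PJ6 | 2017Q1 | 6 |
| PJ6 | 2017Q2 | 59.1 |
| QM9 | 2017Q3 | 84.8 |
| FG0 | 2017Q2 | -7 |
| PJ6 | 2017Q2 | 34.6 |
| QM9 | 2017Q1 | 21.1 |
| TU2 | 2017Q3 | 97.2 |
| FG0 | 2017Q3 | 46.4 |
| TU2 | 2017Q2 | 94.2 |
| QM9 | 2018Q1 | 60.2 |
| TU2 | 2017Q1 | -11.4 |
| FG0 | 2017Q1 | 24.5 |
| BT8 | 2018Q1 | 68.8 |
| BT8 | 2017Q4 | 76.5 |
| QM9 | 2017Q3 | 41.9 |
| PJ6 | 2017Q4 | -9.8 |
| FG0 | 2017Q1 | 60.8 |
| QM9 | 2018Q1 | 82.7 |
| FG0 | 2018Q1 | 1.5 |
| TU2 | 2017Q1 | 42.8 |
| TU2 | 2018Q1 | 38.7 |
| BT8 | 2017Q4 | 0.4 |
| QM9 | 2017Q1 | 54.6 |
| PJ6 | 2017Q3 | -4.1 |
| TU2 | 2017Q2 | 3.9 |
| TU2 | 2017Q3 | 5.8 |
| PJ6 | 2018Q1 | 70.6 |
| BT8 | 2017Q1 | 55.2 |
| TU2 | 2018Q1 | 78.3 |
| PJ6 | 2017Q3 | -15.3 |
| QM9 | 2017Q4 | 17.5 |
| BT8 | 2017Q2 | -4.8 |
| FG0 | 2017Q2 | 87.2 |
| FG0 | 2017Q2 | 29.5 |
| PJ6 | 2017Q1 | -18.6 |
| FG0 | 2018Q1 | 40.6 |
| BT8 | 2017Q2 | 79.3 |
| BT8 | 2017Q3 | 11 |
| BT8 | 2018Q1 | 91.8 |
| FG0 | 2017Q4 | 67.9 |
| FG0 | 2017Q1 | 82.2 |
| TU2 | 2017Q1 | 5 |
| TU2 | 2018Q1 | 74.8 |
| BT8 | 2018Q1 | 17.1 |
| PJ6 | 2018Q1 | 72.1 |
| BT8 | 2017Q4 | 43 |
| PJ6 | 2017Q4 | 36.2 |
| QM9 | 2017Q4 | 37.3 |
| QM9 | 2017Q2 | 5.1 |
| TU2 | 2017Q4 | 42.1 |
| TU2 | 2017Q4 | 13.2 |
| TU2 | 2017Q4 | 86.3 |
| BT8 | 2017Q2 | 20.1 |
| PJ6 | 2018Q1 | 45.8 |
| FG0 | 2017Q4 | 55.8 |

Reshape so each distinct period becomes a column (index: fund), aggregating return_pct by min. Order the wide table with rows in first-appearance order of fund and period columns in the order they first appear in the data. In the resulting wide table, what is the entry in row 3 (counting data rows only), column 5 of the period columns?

With rows in first-appearance order of fund, row 3 is fund=FG0. period columns in first-appearance order: 2017Q1, 2017Q3, 2018Q1, 2017Q2, 2017Q4; column 5 is 2017Q4.
Long rows with fund=FG0, period=2017Q4: min(-13, 67.9, 55.8) = -13.

-13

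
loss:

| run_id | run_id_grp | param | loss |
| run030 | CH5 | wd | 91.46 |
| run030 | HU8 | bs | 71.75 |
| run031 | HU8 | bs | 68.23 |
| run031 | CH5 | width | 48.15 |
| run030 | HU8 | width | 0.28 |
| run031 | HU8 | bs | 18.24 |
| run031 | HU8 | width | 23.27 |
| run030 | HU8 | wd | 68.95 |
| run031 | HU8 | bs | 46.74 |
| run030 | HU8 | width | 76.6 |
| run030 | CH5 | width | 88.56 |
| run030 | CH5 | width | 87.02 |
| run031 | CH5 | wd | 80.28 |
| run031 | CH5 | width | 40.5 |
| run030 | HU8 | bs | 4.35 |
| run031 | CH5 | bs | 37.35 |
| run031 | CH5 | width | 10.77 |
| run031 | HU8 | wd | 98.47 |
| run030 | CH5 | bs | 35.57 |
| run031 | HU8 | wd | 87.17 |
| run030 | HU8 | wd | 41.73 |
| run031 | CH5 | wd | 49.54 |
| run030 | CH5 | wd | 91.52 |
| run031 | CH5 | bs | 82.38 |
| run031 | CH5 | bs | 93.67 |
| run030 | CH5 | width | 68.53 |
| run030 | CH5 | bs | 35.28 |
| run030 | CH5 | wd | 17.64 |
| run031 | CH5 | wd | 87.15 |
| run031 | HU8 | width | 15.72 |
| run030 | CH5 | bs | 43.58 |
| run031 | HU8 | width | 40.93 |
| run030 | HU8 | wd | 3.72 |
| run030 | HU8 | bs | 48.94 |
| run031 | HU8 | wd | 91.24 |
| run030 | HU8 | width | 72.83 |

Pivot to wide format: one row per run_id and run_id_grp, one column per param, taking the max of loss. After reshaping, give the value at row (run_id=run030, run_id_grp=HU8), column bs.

71.75

Rows with run_id=run030, run_id_grp=HU8 and param=bs: loss values are 71.75, 4.35, 48.94.
max(71.75, 4.35, 48.94) = 71.75.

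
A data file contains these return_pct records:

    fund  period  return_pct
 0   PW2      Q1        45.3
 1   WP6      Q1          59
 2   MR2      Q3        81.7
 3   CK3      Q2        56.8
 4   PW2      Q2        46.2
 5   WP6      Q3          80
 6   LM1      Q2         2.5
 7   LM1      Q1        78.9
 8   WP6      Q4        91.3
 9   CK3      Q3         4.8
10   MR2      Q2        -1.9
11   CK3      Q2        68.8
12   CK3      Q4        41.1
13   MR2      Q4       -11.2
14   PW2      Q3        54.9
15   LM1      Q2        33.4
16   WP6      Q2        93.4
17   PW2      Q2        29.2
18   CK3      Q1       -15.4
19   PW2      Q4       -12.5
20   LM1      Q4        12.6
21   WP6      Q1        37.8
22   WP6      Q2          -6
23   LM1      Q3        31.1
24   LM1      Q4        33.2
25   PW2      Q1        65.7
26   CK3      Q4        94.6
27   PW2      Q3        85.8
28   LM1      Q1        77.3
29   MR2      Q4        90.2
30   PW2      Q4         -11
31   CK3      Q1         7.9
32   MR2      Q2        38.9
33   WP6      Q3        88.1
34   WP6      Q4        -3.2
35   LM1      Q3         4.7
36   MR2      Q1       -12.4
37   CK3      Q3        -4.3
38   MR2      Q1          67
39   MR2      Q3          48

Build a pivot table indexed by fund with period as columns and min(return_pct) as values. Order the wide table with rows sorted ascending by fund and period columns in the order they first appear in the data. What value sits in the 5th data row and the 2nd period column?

80

With rows sorted ascending by fund, row 5 is fund=WP6. period columns in first-appearance order: Q1, Q3, Q2, Q4; column 2 is Q3.
Long rows with fund=WP6, period=Q3: min(80, 88.1) = 80.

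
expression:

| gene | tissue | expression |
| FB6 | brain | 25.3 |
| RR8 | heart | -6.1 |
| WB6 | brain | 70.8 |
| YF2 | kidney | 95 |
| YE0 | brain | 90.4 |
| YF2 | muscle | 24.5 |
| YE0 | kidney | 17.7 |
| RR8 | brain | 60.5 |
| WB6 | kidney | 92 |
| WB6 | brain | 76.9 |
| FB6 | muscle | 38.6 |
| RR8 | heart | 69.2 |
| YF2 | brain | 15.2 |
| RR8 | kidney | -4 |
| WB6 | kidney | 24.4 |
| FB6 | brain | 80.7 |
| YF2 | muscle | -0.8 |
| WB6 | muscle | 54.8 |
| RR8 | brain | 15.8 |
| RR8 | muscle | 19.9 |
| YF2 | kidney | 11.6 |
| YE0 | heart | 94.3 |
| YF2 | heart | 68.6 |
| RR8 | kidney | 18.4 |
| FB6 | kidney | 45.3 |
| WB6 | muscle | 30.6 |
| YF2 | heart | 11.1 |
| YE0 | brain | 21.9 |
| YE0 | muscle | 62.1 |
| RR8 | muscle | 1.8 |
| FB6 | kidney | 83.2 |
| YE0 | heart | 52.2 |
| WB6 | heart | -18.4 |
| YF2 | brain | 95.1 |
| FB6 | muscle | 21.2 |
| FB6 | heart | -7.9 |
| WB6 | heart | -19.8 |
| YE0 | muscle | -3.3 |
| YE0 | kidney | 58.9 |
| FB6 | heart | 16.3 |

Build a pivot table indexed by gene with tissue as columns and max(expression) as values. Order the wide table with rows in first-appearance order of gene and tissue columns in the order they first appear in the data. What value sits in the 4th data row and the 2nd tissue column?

68.6

With rows in first-appearance order of gene, row 4 is gene=YF2. tissue columns in first-appearance order: brain, heart, kidney, muscle; column 2 is heart.
Long rows with gene=YF2, tissue=heart: max(68.6, 11.1) = 68.6.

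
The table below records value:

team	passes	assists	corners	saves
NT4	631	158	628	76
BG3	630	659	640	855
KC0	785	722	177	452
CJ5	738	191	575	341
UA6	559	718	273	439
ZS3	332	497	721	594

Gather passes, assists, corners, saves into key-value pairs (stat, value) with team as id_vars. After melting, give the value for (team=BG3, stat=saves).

855

Unpivoting turns each (team, wide-column) pair into one long row.
The wide cell at row BG3, column saves holds 855, so the long row (BG3, saves) has value=855.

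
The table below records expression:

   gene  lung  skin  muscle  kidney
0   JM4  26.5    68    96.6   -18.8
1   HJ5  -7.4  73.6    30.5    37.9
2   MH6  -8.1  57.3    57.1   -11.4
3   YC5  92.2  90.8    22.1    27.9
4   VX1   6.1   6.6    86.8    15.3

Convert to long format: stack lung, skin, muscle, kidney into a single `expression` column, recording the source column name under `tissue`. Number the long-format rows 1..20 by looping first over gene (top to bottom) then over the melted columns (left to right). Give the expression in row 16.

27.9

20 rows total (5 × 4). Row 16: index ⌊(16-1)/4⌋ = 3 into gene → YC5; (16-1) mod 4 = 3 into the melted columns → kidney.
So row 16 is (YC5, kidney, 27.9); expression = 27.9.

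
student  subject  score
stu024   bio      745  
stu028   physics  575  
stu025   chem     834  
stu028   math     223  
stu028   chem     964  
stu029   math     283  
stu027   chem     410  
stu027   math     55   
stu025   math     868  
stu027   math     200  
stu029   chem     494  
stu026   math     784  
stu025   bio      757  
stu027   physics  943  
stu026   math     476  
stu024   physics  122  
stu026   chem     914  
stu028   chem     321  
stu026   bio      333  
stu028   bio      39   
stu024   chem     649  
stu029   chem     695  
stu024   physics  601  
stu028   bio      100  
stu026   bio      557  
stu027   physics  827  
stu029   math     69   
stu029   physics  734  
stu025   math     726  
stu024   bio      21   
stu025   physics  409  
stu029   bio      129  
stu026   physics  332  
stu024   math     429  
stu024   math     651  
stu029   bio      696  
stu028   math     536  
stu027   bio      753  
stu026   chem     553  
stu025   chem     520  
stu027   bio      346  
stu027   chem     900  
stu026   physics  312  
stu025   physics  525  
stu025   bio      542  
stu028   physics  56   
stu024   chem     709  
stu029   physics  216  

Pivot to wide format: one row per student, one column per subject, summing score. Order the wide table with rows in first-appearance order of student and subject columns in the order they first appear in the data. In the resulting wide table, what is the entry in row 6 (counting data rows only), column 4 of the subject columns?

With rows in first-appearance order of student, row 6 is student=stu026. subject columns in first-appearance order: bio, physics, chem, math; column 4 is math.
Long rows with student=stu026, subject=math: 784 + 476 = 1260.

1260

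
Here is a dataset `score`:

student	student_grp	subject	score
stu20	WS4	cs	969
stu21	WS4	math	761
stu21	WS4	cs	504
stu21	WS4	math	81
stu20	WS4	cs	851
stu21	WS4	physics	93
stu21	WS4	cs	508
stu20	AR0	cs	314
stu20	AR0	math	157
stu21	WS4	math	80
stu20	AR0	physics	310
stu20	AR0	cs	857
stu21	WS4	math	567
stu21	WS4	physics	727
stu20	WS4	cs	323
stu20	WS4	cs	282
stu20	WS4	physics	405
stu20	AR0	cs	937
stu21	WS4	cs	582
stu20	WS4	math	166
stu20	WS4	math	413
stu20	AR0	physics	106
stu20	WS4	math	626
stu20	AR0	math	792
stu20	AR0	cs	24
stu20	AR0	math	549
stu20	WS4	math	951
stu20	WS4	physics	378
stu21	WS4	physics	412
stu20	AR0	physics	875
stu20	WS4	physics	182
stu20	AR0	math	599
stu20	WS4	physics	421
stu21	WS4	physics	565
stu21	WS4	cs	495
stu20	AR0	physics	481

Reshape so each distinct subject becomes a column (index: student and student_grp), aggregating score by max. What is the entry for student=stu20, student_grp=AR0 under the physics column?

Rows with student=stu20, student_grp=AR0 and subject=physics: score values are 310, 106, 875, 481.
max(310, 106, 875, 481) = 875.

875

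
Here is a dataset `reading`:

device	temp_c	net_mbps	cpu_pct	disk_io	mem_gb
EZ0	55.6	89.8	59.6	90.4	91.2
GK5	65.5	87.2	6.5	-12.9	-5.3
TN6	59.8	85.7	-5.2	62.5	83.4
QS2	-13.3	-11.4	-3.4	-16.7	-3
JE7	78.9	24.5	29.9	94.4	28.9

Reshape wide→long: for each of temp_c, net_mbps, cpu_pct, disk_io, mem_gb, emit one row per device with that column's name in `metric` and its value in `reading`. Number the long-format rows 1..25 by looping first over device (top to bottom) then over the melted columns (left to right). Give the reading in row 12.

85.7

25 rows total (5 × 5). Row 12: index ⌊(12-1)/5⌋ = 2 into device → TN6; (12-1) mod 5 = 1 into the melted columns → net_mbps.
So row 12 is (TN6, net_mbps, 85.7); reading = 85.7.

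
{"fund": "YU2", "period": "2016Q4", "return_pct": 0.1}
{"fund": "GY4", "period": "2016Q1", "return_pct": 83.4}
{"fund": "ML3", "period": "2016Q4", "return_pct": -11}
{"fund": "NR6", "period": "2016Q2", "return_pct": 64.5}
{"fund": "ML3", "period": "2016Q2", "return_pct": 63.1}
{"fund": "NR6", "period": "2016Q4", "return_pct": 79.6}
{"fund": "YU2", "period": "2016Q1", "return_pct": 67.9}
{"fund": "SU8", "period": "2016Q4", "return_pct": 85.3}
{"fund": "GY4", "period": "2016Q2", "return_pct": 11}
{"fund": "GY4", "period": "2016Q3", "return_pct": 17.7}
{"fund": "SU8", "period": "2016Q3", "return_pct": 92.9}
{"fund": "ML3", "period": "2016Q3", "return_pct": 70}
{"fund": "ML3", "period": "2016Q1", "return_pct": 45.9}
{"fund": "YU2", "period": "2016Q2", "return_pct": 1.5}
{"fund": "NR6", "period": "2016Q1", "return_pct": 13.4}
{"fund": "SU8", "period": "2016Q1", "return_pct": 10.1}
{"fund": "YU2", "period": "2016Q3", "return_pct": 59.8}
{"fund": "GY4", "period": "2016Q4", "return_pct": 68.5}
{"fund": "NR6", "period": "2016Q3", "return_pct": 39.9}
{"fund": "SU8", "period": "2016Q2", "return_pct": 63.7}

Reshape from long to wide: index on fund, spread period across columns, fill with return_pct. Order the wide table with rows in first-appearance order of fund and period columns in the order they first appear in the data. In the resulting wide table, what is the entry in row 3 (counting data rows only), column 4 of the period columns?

70

With rows in first-appearance order of fund, row 3 is fund=ML3. period columns in first-appearance order: 2016Q4, 2016Q1, 2016Q2, 2016Q3; column 4 is 2016Q3.
Long rows with fund=ML3, period=2016Q3: return_pct = 70.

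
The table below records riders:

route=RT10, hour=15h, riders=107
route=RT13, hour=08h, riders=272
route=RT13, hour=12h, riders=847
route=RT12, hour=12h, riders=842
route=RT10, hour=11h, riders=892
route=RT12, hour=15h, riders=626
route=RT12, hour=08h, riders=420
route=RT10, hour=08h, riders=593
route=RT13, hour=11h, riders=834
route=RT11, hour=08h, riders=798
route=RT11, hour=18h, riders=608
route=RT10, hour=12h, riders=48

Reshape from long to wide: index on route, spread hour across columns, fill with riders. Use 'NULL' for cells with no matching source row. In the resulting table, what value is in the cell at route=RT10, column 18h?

No long-format row has route=RT10 and hour=18h, so the cell is NULL.

NULL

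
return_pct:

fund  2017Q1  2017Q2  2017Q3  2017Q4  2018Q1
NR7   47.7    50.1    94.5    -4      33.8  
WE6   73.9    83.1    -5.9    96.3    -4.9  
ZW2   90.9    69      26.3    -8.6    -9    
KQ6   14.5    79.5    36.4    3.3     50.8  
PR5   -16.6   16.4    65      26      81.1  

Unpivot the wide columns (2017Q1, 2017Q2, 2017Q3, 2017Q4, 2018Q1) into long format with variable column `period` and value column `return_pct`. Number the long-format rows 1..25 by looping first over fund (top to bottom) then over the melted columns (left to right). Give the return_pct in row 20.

50.8

25 rows total (5 × 5). Row 20: index ⌊(20-1)/5⌋ = 3 into fund → KQ6; (20-1) mod 5 = 4 into the melted columns → 2018Q1.
So row 20 is (KQ6, 2018Q1, 50.8); return_pct = 50.8.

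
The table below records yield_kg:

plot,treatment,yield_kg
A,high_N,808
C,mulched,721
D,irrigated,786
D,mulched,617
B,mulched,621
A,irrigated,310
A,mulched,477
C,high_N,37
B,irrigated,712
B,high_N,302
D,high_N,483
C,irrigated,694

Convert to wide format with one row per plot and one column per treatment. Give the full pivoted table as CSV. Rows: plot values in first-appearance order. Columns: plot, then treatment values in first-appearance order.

plot,high_N,mulched,irrigated
A,808,477,310
C,37,721,694
D,483,617,786
B,302,621,712

Columns: plot plus the 3 distinct treatment values (high_N, mulched, irrigated).
For example, row A column high_N takes yield_kg=808 from the long row (A, high_N).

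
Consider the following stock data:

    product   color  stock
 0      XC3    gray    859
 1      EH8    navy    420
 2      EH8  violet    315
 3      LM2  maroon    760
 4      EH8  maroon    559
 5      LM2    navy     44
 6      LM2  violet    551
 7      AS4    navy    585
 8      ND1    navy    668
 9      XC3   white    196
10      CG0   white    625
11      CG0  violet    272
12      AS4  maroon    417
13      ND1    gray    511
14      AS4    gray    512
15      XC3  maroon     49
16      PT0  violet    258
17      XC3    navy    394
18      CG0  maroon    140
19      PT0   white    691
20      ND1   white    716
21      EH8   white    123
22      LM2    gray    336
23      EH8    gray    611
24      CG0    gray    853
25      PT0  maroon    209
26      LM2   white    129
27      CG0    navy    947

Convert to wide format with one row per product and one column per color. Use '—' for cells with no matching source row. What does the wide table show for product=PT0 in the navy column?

No long-format row has product=PT0 and color=navy, so the cell is —.

—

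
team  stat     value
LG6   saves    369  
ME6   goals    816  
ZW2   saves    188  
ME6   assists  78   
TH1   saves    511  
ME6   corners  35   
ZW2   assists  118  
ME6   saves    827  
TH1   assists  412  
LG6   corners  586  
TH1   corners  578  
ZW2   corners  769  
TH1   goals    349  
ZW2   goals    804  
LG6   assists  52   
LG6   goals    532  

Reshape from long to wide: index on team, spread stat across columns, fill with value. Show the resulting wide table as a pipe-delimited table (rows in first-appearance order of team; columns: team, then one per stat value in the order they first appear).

| team | saves | goals | assists | corners |
| LG6 | 369 | 532 | 52 | 586 |
| ME6 | 827 | 816 | 78 | 35 |
| ZW2 | 188 | 804 | 118 | 769 |
| TH1 | 511 | 349 | 412 | 578 |

Columns: team plus the 4 distinct stat values (saves, goals, assists, corners).
For example, row LG6 column saves takes value=369 from the long row (LG6, saves).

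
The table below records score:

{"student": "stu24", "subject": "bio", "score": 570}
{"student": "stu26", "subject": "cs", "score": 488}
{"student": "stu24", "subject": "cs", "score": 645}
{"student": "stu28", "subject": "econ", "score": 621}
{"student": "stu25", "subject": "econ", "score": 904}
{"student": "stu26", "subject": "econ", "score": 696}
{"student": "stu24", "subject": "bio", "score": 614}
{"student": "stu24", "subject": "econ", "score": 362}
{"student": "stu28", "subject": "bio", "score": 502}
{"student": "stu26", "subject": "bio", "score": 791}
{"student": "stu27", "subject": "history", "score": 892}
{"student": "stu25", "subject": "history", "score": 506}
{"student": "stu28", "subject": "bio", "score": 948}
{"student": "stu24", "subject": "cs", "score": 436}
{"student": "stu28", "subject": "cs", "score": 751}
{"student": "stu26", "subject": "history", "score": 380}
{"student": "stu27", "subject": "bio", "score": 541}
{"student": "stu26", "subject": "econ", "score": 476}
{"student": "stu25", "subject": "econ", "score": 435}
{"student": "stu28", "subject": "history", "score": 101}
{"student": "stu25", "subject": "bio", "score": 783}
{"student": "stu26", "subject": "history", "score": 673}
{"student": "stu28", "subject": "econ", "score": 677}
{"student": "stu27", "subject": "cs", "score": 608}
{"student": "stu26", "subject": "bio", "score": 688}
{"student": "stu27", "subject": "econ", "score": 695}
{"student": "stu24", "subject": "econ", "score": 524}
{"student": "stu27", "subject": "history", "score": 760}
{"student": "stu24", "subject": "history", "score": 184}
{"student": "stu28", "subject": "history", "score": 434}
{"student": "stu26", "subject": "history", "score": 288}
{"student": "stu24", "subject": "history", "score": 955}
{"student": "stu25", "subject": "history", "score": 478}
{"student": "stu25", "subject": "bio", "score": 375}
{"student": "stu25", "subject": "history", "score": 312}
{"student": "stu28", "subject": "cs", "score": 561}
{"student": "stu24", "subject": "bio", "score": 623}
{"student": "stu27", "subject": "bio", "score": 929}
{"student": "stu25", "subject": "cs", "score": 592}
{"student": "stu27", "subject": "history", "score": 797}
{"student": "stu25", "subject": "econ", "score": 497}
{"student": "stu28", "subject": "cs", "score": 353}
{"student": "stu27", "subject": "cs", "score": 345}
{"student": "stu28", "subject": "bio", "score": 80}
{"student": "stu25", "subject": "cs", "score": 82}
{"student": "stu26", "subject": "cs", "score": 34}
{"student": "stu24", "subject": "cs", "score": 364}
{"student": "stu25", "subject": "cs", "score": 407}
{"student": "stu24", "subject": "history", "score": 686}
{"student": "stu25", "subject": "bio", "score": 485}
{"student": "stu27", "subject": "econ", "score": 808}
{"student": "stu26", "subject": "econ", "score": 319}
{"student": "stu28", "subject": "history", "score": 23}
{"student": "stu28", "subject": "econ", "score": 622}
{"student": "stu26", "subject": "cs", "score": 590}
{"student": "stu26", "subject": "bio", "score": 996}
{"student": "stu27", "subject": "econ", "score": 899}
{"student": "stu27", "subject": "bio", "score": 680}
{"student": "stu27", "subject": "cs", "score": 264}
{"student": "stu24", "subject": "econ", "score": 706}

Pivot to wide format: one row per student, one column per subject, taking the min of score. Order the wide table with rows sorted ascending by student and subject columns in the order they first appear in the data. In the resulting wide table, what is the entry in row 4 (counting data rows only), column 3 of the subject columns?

695

With rows sorted ascending by student, row 4 is student=stu27. subject columns in first-appearance order: bio, cs, econ, history; column 3 is econ.
Long rows with student=stu27, subject=econ: min(695, 808, 899) = 695.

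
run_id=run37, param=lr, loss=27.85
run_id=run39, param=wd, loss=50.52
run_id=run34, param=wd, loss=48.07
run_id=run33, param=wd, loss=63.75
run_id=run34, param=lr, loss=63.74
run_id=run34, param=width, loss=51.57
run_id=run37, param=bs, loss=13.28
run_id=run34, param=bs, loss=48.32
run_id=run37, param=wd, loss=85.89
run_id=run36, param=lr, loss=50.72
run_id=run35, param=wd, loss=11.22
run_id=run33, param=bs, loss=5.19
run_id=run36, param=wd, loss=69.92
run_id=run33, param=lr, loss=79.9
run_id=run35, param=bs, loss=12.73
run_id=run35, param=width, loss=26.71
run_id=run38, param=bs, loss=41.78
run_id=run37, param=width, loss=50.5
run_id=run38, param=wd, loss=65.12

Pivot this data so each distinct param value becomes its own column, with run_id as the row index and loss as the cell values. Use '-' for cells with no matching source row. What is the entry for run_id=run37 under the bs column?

13.28

The long row with run_id=run37, param=bs has loss=13.28.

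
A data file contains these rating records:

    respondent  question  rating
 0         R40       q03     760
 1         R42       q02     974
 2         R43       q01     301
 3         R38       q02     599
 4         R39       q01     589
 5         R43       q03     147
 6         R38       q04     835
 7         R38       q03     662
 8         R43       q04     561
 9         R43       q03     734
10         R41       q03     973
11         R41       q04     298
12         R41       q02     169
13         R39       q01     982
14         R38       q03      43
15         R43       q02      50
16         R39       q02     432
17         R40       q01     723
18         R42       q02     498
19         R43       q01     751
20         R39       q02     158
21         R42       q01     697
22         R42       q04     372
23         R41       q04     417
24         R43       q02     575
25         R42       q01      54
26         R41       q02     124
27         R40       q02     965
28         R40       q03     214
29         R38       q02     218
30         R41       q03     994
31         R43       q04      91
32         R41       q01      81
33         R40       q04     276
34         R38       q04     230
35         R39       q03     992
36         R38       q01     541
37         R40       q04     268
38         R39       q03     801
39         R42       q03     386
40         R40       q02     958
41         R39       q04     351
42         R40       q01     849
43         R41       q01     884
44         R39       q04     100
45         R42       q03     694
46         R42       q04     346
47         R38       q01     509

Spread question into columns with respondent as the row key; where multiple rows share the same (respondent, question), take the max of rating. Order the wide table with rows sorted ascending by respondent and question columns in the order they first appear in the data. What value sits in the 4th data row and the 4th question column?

With rows sorted ascending by respondent, row 4 is respondent=R41. question columns in first-appearance order: q03, q02, q01, q04; column 4 is q04.
Long rows with respondent=R41, question=q04: max(298, 417) = 417.

417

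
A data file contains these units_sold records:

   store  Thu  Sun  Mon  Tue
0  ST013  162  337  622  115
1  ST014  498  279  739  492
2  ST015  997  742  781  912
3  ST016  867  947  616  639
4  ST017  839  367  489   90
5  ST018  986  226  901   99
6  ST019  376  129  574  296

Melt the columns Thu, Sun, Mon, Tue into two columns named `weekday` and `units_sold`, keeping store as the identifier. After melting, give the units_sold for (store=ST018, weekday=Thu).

Unpivoting turns each (store, wide-column) pair into one long row.
The wide cell at row ST018, column Thu holds 986, so the long row (ST018, Thu) has units_sold=986.

986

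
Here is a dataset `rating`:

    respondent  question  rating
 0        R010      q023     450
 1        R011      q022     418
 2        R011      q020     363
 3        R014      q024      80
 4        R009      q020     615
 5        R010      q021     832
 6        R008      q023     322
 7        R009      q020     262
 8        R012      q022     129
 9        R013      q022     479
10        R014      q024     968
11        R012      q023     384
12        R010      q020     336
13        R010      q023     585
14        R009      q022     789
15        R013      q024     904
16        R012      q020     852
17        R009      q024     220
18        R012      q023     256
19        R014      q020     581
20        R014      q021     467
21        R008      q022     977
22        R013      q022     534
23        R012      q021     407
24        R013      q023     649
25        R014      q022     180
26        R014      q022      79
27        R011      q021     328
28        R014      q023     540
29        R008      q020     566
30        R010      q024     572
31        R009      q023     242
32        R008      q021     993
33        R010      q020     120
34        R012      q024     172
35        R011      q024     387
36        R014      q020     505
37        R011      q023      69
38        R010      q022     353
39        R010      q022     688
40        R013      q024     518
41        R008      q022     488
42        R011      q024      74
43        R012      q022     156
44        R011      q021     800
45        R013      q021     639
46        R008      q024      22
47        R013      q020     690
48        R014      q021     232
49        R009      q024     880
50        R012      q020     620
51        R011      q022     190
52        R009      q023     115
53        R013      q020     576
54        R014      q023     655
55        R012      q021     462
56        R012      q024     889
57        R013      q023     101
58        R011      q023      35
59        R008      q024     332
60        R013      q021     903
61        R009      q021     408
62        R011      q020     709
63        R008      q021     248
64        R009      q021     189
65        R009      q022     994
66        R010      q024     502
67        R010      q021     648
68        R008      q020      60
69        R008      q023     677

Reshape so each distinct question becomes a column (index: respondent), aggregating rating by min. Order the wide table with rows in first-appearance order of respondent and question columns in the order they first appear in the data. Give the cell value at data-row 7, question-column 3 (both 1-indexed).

With rows in first-appearance order of respondent, row 7 is respondent=R013. question columns in first-appearance order: q023, q022, q020, q024, q021; column 3 is q020.
Long rows with respondent=R013, question=q020: min(690, 576) = 576.

576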